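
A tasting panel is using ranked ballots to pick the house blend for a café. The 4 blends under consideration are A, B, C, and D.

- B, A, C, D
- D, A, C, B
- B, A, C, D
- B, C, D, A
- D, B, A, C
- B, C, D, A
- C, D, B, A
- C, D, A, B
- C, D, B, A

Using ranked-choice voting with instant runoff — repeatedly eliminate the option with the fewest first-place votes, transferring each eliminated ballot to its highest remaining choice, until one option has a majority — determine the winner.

Round 1: B 4, C 3, D 2, A 0. A has the fewest and is eliminated.
Round 2: B 4, C 3, D 2. D has the fewest and is eliminated.
Round 3: B 5, C 4. B has a majority.

B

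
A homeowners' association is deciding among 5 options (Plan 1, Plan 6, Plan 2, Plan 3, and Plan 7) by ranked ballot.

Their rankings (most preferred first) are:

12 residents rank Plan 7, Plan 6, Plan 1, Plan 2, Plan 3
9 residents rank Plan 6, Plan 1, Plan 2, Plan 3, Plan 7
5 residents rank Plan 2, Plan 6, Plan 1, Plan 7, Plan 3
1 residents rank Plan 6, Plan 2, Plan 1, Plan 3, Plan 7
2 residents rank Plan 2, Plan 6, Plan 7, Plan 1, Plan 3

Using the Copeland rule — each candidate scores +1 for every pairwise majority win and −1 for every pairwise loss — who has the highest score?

Plan 6

Pairwise results:
  Plan 1 vs Plan 6: Plan 6 wins 29–0.
  Plan 1 vs Plan 2: Plan 1 wins 21–8.
  Plan 1 vs Plan 3: Plan 1 wins 29–0.
  Plan 1 vs Plan 7: Plan 1 wins 15–14.
  Plan 6 vs Plan 2: Plan 6 wins 22–7.
  Plan 6 vs Plan 3: Plan 6 wins 29–0.
  Plan 6 vs Plan 7: Plan 6 wins 17–12.
  Plan 2 vs Plan 3: Plan 2 wins 29–0.
  Plan 2 vs Plan 7: Plan 2 wins 17–12.
  Plan 3 vs Plan 7: Plan 7 wins 19–10.
Copeland scores (wins − losses):
  Plan 1: 3 − 1 = 2
  Plan 6: 4 − 0 = 4
  Plan 2: 2 − 2 = 0
  Plan 3: 0 − 4 = -4
  Plan 7: 1 − 3 = -2
Plan 6 has the best Copeland score.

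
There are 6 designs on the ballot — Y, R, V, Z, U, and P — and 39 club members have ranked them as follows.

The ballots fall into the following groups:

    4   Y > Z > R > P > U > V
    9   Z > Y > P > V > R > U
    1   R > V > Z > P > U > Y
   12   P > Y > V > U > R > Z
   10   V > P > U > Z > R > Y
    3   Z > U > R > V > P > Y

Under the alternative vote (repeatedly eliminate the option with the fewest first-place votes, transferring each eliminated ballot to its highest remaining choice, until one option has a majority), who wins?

Round 1: Z 12, P 12, V 10, Y 4, R 1, U 0. U has the fewest and is eliminated.
Round 2: Z 12, P 12, V 10, Y 4, R 1. R has the fewest and is eliminated.
Round 3: Z 12, P 12, V 11, Y 4. Y has the fewest and is eliminated.
Round 4: Z 16, P 12, V 11. V has the fewest and is eliminated.
Round 5: P 22, Z 17. P has a majority.

P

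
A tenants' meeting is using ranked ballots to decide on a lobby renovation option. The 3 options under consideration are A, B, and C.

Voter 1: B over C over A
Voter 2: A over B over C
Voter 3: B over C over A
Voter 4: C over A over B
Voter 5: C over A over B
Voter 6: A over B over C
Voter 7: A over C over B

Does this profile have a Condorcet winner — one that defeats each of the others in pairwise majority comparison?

No

Head-to-head results (7 voters total):
A vs B: A wins 5–2.
A vs C: C wins 4–3.
B vs C: B wins 4–3.
No candidate beats all others: A beats B beats C beats A, a majority cycle.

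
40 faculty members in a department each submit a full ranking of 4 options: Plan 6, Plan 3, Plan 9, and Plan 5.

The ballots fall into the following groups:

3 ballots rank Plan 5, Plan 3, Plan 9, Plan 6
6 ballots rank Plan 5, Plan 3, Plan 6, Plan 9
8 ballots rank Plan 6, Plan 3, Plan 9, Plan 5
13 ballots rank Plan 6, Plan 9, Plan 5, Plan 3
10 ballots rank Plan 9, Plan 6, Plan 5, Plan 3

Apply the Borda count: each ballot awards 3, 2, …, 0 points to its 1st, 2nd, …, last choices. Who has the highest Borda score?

Plan 6

Borda scores:
  Plan 6: 3·0 + 6·1 + 8·3 + 13·3 + 10·2 = 89
  Plan 3: 3·2 + 6·2 + 8·2 + 13·0 + 10·0 = 34
  Plan 9: 3·1 + 6·0 + 8·1 + 13·2 + 10·3 = 67
  Plan 5: 3·3 + 6·3 + 8·0 + 13·1 + 10·1 = 50
Plan 6 has the highest total.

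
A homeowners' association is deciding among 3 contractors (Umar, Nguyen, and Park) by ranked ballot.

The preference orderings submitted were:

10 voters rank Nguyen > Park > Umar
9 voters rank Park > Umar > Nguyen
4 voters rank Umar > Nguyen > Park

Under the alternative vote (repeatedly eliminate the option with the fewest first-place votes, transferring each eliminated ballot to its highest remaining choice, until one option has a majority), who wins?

Nguyen

Round 1: Nguyen 10, Park 9, Umar 4. Umar has the fewest and is eliminated.
Round 2: Nguyen 14, Park 9. Nguyen has a majority.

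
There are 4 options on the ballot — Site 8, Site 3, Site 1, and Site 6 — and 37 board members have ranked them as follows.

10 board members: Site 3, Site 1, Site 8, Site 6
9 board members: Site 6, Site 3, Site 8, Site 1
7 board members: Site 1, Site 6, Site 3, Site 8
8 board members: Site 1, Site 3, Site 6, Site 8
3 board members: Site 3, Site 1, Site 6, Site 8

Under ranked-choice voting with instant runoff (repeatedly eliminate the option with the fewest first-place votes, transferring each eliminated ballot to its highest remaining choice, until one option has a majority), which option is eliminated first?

Round 1: Site 1 15, Site 3 13, Site 6 9, Site 8 0. Site 8 has the fewest and is eliminated.
Round 2: Site 1 15, Site 3 13, Site 6 9. Site 6 has the fewest and is eliminated.
Round 3: Site 3 22, Site 1 15. Site 3 has a majority.

Site 8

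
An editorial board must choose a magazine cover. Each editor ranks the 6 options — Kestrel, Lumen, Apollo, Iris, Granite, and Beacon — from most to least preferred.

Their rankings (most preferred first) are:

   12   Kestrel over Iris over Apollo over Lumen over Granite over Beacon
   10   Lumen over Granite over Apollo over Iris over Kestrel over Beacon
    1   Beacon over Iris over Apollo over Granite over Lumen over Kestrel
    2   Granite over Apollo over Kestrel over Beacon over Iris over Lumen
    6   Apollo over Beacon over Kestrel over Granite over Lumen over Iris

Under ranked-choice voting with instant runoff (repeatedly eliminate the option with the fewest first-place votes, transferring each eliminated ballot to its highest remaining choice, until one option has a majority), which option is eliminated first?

Iris

Round 1: Kestrel 12, Lumen 10, Apollo 6, Granite 2, Beacon 1, Iris 0. Iris has the fewest and is eliminated.
Round 2: Kestrel 12, Lumen 10, Apollo 6, Granite 2, Beacon 1. Beacon has the fewest and is eliminated.
Round 3: Kestrel 12, Lumen 10, Apollo 7, Granite 2. Granite has the fewest and is eliminated.
Round 4: Kestrel 12, Lumen 10, Apollo 9. Apollo has the fewest and is eliminated.
Round 5: Kestrel 20, Lumen 11. Kestrel has a majority.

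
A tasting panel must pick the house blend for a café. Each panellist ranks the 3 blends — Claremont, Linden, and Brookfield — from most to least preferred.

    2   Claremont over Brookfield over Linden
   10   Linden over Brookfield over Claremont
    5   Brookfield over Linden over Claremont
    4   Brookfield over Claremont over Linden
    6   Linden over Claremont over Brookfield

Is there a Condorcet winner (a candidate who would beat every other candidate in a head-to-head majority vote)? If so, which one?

Linden

Head-to-head results (27 voters total):
Claremont vs Linden: Linden wins 21–6.
Claremont vs Brookfield: Brookfield wins 19–8.
Linden vs Brookfield: Linden wins 16–11.
Linden beats each rival — Claremont (21–6), Brookfield (16–11) — so Linden is the Condorcet winner.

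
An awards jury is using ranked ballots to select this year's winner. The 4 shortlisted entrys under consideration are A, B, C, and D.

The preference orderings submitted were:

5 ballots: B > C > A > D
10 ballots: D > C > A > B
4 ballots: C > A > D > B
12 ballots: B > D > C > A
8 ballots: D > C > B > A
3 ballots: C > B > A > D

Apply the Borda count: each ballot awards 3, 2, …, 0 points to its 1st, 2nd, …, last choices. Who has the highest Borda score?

D

Borda scores:
  A: 5·1 + 10·1 + 4·2 + 12·0 + 8·0 + 3·1 = 26
  B: 5·3 + 10·0 + 4·0 + 12·3 + 8·1 + 3·2 = 65
  C: 5·2 + 10·2 + 4·3 + 12·1 + 8·2 + 3·3 = 79
  D: 5·0 + 10·3 + 4·1 + 12·2 + 8·3 + 3·0 = 82
D has the highest total.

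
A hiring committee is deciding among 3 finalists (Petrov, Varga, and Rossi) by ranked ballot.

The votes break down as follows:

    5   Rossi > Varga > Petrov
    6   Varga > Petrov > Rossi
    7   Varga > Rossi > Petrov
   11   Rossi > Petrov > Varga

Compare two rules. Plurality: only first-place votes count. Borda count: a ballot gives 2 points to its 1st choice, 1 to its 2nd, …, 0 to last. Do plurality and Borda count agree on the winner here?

Yes

Plurality first-place counts: Petrov 0, Varga 13, Rossi 16 → Rossi.
Borda totals: Petrov 17, Varga 31, Rossi 39 → Rossi.
The two rules agree on Rossi.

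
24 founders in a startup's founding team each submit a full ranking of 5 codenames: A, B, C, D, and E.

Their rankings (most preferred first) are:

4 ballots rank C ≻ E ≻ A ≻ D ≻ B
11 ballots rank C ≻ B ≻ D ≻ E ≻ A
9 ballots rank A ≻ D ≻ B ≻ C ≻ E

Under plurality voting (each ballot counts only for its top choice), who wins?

C

First-place vote totals:
  A: 9
  B: 0
  C: 15
  D: 0
  E: 0
C has the most first-place votes.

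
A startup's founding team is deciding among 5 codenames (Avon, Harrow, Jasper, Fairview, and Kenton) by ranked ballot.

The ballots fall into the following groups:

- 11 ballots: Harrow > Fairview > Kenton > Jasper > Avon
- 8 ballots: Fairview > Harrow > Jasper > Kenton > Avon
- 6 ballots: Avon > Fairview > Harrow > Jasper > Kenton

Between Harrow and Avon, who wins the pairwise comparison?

Ballots ranking Harrow above Avon: 11+8 = 19.
Ballots ranking Avon above Harrow: 6.
Harrow wins the head-to-head, 19–6.

Harrow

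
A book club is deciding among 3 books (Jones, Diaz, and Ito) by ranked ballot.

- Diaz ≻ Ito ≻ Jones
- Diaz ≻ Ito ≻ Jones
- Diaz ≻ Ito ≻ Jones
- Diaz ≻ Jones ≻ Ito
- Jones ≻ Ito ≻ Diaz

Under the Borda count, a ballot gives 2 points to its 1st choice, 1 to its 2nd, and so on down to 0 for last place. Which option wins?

Borda scores:
  Jones: 0 + 0 + 0 + 1 + 2 = 3
  Diaz: 2 + 2 + 2 + 2 + 0 = 8
  Ito: 1 + 1 + 1 + 0 + 1 = 4
Diaz has the highest total.

Diaz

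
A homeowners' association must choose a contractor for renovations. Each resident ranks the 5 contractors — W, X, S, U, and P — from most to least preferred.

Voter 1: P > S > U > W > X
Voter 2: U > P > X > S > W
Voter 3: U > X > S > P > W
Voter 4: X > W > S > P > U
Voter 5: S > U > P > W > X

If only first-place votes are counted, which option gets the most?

First-place vote totals:
  W: 0
  X: 1
  S: 1
  U: 2
  P: 1
U has the most first-place votes.

U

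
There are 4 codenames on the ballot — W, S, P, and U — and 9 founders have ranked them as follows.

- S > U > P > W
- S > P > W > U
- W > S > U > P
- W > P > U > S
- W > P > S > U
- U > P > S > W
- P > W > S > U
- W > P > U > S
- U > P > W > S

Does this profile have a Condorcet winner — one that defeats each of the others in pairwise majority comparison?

Head-to-head results (9 voters total):
W vs S: W wins 6–3.
W vs P: P wins 5–4.
W vs U: W wins 6–3.
S vs P: P wins 6–3.
S vs U: S wins 5–4.
P vs U: P wins 5–4.
P beats each rival — W (5–4), S (6–3), U (5–4) — so P is the Condorcet winner.

Yes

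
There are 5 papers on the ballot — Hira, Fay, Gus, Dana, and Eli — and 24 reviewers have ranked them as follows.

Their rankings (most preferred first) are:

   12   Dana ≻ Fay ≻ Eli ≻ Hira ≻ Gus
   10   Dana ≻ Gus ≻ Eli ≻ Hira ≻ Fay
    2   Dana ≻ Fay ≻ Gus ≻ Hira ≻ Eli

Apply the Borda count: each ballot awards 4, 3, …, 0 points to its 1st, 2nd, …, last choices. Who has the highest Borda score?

Dana

Borda scores:
  Hira: 12·1 + 10·1 + 2·1 = 24
  Fay: 12·3 + 10·0 + 2·3 = 42
  Gus: 12·0 + 10·3 + 2·2 = 34
  Dana: 12·4 + 10·4 + 2·4 = 96
  Eli: 12·2 + 10·2 + 2·0 = 44
Dana has the highest total.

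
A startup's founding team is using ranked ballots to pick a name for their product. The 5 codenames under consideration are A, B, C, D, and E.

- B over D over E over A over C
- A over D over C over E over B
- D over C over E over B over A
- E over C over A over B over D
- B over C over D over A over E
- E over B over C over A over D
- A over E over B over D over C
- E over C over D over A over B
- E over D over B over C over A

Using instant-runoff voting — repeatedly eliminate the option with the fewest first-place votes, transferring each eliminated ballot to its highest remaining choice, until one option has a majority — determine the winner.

Round 1: E 4, A 2, B 2, D 1, C 0. C has the fewest and is eliminated.
Round 2: E 4, A 2, B 2, D 1. D has the fewest and is eliminated.
Round 3: E 5, A 2, B 2. E has a majority.

E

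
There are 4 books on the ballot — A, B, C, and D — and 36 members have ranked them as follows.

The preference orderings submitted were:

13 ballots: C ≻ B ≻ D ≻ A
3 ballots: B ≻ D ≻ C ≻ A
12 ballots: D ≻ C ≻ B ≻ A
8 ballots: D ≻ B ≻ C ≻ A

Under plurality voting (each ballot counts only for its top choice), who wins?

First-place vote totals:
  A: 0
  B: 3
  C: 13
  D: 20
D has the most first-place votes.

D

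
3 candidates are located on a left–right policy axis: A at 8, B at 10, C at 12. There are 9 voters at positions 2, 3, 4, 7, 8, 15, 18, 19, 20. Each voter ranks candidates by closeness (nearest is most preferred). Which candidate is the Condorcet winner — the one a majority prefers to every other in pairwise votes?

With single-peaked preferences on a line, the Condorcet winner is the candidate closest to the median voter.
The median voter (position 8) is closest to A at 8.
Check: A vs C — voters closer to A: 5 of 9.

A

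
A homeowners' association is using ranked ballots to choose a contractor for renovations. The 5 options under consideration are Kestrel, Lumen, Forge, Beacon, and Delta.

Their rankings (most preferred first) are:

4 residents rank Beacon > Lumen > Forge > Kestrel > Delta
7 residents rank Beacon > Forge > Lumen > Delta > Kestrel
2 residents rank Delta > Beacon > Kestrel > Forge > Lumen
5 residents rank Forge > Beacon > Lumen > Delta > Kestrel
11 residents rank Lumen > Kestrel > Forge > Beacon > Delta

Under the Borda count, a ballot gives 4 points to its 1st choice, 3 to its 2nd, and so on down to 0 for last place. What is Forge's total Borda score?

Borda scores:
  Kestrel: 4·1 + 7·0 + 2·2 + 5·0 + 11·3 = 41
  Lumen: 4·3 + 7·2 + 2·0 + 5·2 + 11·4 = 80
  Forge: 4·2 + 7·3 + 2·1 + 5·4 + 11·2 = 73
  Beacon: 4·4 + 7·4 + 2·3 + 5·3 + 11·1 = 76
  Delta: 4·0 + 7·1 + 2·4 + 5·1 + 11·0 = 20

73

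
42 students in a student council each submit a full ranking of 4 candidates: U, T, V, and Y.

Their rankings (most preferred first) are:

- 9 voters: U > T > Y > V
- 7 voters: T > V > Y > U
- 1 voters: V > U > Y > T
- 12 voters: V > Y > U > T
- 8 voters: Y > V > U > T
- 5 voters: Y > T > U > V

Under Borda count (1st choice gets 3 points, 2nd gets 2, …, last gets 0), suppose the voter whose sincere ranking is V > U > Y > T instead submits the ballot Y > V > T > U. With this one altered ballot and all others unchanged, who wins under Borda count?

Y

Borda totals with the altered ballot: U 52, T 50, V 68, Y 82.
The winner is unchanged: still Y.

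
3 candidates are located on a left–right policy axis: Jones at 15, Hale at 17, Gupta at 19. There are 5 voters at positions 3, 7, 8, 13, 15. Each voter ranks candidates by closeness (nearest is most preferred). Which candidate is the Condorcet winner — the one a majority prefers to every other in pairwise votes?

With single-peaked preferences on a line, the Condorcet winner is the candidate closest to the median voter.
The median voter (position 8) is closest to Jones at 15.
Check: Jones vs Gupta — voters closer to Jones: 5 of 5.

Jones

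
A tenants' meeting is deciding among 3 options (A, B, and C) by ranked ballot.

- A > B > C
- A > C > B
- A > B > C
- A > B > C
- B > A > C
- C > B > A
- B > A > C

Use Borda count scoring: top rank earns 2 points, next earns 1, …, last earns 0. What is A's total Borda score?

Borda scores:
  A: 2 + 2 + 2 + 2 + 1 + 0 + 1 = 10
  B: 1 + 0 + 1 + 1 + 2 + 1 + 2 = 8
  C: 0 + 1 + 0 + 0 + 0 + 2 + 0 = 3

10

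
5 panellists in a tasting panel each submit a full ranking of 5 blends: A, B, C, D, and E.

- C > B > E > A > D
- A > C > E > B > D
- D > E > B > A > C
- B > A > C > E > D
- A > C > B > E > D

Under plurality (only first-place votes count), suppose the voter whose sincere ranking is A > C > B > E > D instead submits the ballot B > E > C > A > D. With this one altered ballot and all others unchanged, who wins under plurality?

First-place totals with the altered ballot: A 1, B 2, C 1, D 1, E 0.
The switch changes the winner from A to B.

B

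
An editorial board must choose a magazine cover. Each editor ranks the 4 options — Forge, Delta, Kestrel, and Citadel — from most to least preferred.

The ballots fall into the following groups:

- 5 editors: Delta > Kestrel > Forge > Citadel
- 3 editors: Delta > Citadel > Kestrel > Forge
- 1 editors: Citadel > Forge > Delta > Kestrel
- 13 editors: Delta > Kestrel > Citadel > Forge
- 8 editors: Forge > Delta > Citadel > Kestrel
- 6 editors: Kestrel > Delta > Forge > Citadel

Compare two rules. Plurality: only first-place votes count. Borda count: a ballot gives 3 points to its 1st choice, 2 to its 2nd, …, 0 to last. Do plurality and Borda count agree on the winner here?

Yes

Plurality first-place counts: Forge 8, Delta 21, Kestrel 6, Citadel 1 → Delta.
Borda totals: Forge 37, Delta 92, Kestrel 57, Citadel 30 → Delta.
The two rules agree on Delta.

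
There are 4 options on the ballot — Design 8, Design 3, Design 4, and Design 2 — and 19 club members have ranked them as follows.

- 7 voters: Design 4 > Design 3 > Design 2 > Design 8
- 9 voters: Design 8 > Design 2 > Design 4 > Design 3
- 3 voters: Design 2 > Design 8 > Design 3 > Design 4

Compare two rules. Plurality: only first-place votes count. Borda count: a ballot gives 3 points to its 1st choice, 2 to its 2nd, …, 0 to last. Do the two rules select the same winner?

No

Plurality first-place counts: Design 8 9, Design 3 0, Design 4 7, Design 2 3 → Design 8.
Borda totals: Design 8 33, Design 3 17, Design 4 30, Design 2 34 → Design 2.
The two rules disagree: plurality picks Design 8, Borda picks Design 2.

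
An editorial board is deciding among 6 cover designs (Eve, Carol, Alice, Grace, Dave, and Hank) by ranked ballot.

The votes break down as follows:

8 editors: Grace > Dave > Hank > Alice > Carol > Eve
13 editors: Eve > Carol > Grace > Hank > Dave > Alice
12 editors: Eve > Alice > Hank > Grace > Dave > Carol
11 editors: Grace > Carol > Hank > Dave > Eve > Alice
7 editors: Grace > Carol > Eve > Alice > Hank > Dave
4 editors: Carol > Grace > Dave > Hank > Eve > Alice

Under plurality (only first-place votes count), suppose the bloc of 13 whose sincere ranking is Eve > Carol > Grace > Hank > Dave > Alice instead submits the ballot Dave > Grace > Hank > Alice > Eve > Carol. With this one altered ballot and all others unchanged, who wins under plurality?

Grace

First-place totals with the altered ballot: Eve 12, Carol 4, Alice 0, Grace 26, Dave 13, Hank 0.
The winner is unchanged: still Grace.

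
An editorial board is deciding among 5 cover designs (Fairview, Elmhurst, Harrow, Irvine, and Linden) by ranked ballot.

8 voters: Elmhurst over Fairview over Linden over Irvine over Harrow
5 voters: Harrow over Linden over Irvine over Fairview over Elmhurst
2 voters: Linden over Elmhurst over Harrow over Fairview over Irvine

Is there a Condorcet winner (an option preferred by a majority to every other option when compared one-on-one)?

Head-to-head results (15 voters total):
Fairview vs Elmhurst: Elmhurst wins 10–5.
Fairview vs Harrow: Fairview wins 8–7.
Fairview vs Irvine: Fairview wins 10–5.
Fairview vs Linden: Fairview wins 8–7.
Elmhurst vs Harrow: Elmhurst wins 10–5.
Elmhurst vs Irvine: Elmhurst wins 10–5.
Elmhurst vs Linden: Elmhurst wins 8–7.
Harrow vs Irvine: Irvine wins 8–7.
Harrow vs Linden: Linden wins 10–5.
Irvine vs Linden: Linden wins 15–0.
Elmhurst beats each rival — Fairview (10–5), Harrow (10–5), Irvine (10–5), Linden (8–7) — so Elmhurst is the Condorcet winner.

Yes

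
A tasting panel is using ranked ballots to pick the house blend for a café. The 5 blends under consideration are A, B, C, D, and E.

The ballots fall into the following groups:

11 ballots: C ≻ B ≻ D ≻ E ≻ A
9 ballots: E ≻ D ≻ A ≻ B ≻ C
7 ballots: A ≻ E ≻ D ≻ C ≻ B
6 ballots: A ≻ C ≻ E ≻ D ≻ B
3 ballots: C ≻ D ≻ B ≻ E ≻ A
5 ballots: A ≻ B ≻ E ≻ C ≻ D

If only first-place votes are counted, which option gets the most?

A

First-place vote totals:
  A: 18
  B: 0
  C: 14
  D: 0
  E: 9
A has the most first-place votes.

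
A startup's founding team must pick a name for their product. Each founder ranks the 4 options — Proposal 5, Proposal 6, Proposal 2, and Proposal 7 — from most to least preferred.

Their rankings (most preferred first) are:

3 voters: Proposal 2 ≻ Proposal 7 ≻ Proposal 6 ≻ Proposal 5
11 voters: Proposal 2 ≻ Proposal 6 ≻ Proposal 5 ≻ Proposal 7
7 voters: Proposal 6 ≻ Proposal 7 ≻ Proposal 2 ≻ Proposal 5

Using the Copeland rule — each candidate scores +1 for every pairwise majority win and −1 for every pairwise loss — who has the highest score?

Proposal 2

Pairwise results:
  Proposal 5 vs Proposal 6: Proposal 6 wins 21–0.
  Proposal 5 vs Proposal 2: Proposal 2 wins 21–0.
  Proposal 5 vs Proposal 7: Proposal 5 wins 11–10.
  Proposal 6 vs Proposal 2: Proposal 2 wins 14–7.
  Proposal 6 vs Proposal 7: Proposal 6 wins 18–3.
  Proposal 2 vs Proposal 7: Proposal 2 wins 14–7.
Copeland scores (wins − losses):
  Proposal 5: 1 − 2 = -1
  Proposal 6: 2 − 1 = 1
  Proposal 2: 3 − 0 = 3
  Proposal 7: 0 − 3 = -3
Proposal 2 has the best Copeland score.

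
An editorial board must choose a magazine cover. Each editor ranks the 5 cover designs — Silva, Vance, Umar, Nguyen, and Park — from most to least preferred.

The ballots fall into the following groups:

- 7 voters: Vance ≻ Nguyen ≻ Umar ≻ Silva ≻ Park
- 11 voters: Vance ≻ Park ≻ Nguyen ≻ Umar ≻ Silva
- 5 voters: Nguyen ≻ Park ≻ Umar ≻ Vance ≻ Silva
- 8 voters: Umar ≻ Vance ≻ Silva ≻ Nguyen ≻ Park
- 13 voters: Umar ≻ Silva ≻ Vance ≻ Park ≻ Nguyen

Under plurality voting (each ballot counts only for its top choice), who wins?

First-place vote totals:
  Silva: 0
  Vance: 18
  Umar: 21
  Nguyen: 5
  Park: 0
Umar has the most first-place votes.

Umar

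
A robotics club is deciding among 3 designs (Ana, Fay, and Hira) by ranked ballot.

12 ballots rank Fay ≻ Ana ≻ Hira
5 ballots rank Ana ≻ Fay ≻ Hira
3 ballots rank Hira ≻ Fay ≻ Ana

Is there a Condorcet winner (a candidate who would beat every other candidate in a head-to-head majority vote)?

Yes

Head-to-head results (20 voters total):
Ana vs Fay: Fay wins 15–5.
Ana vs Hira: Ana wins 17–3.
Fay vs Hira: Fay wins 17–3.
Fay beats each rival — Ana (15–5), Hira (17–3) — so Fay is the Condorcet winner.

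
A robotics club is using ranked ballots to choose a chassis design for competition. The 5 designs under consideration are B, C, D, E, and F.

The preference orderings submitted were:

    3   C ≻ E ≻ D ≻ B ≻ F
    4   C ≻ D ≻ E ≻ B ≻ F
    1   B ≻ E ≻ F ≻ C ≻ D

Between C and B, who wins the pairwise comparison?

C

Ballots ranking C above B: 3+4 = 7.
Ballots ranking B above C: 1.
C wins the head-to-head, 7–1.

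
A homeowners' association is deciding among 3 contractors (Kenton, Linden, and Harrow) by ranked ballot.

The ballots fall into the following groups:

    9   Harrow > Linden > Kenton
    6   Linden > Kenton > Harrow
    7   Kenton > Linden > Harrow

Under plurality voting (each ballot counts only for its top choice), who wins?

Harrow

First-place vote totals:
  Kenton: 7
  Linden: 6
  Harrow: 9
Harrow has the most first-place votes.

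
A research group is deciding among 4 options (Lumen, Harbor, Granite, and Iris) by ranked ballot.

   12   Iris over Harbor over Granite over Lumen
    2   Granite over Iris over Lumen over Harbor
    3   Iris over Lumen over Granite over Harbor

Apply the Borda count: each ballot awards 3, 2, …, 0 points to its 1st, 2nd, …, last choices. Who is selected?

Iris

Borda scores:
  Lumen: 12·0 + 2·1 + 3·2 = 8
  Harbor: 12·2 + 2·0 + 3·0 = 24
  Granite: 12·1 + 2·3 + 3·1 = 21
  Iris: 12·3 + 2·2 + 3·3 = 49
Iris has the highest total.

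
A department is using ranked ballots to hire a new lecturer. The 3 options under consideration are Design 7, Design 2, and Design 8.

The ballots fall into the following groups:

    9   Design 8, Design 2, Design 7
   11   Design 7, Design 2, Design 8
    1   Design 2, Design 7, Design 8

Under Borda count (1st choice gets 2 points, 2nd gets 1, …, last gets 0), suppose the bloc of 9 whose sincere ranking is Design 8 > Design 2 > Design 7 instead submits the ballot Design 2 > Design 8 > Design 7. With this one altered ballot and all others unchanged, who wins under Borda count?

Borda totals with the altered ballot: Design 7 23, Design 2 31, Design 8 9.
The switch changes the winner from Design 7 to Design 2.

Design 2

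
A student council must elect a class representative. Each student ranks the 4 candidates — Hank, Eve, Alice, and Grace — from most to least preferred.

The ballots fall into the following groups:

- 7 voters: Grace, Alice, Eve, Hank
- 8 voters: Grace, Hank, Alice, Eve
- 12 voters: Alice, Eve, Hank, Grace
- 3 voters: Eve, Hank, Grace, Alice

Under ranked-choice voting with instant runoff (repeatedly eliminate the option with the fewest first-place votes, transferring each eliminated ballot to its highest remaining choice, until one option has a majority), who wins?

Round 1: Grace 15, Alice 12, Eve 3, Hank 0. Hank has the fewest and is eliminated.
Round 2: Grace 15, Alice 12, Eve 3. Eve has the fewest and is eliminated.
Round 3: Grace 18, Alice 12. Grace has a majority.

Grace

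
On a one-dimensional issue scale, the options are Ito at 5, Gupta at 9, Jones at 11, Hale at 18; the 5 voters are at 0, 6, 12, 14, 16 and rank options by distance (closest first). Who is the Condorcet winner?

With single-peaked preferences on a line, the Condorcet winner is the candidate closest to the median voter.
The median voter (position 12) is closest to Jones at 11.
Check: Jones vs Gupta — voters closer to Jones: 3 of 5.

Jones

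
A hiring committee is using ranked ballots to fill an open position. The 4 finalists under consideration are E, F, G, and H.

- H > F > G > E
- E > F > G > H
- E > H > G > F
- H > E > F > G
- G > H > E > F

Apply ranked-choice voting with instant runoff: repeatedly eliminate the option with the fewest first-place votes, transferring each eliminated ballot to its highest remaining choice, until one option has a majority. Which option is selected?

Round 1: E 2, H 2, G 1, F 0. F has the fewest and is eliminated.
Round 2: E 2, H 2, G 1. G has the fewest and is eliminated.
Round 3: H 3, E 2. H has a majority.

H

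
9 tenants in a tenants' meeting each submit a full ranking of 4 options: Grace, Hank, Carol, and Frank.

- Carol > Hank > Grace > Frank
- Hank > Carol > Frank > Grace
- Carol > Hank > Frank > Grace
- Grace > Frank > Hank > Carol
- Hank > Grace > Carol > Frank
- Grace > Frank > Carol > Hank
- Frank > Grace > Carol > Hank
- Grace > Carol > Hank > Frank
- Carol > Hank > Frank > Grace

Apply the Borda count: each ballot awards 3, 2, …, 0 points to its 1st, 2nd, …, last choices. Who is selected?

Carol

Borda scores:
  Grace: 1 + 0 + 0 + 3 + 2 + 3 + 2 + 3 + 0 = 14
  Hank: 2 + 3 + 2 + 1 + 3 + 0 + 0 + 1 + 2 = 14
  Carol: 3 + 2 + 3 + 0 + 1 + 1 + 1 + 2 + 3 = 16
  Frank: 0 + 1 + 1 + 2 + 0 + 2 + 3 + 0 + 1 = 10
Carol has the highest total.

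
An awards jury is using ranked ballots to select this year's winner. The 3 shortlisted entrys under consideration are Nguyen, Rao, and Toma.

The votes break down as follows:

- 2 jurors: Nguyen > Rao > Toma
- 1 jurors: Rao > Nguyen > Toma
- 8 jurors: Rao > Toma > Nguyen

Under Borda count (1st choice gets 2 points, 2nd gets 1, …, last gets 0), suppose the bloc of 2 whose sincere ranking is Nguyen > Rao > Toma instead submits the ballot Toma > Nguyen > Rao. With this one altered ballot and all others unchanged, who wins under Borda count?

Rao

Borda totals with the altered ballot: Nguyen 3, Rao 18, Toma 12.
The winner is unchanged: still Rao.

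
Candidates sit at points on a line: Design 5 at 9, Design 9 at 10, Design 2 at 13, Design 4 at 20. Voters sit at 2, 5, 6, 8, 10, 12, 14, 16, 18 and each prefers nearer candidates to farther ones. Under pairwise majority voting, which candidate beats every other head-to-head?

With single-peaked preferences on a line, the Condorcet winner is the candidate closest to the median voter.
The median voter (position 10) is closest to Design 9 at 10.
Check: Design 9 vs Design 5 — voters closer to Design 9: 5 of 9.

Design 9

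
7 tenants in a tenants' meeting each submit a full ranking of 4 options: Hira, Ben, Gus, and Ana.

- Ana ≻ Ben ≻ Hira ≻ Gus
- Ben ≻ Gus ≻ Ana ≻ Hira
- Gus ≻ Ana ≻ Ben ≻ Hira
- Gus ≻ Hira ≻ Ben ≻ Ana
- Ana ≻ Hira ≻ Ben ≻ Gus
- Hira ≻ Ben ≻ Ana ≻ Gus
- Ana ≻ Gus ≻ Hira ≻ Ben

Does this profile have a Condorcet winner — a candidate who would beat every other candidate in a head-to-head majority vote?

Yes

Head-to-head results (7 voters total):
Hira vs Ben: Hira wins 4–3.
Hira vs Gus: Gus wins 4–3.
Hira vs Ana: Ana wins 5–2.
Ben vs Gus: Ben wins 4–3.
Ben vs Ana: Ana wins 4–3.
Gus vs Ana: Ana wins 4–3.
Ana beats each rival — Hira (5–2), Ben (4–3), Gus (4–3) — so Ana is the Condorcet winner.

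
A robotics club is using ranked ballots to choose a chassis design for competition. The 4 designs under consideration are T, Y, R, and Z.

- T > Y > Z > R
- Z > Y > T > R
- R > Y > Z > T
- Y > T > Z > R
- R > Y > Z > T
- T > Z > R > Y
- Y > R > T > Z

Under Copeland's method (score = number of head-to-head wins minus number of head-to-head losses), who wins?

Y

Pairwise results:
  T vs Y: Y wins 5–2.
  T vs R: T wins 4–3.
  T vs Z: T wins 4–3.
  Y vs R: Y wins 4–3.
  Y vs Z: Y wins 5–2.
  R vs Z: Z wins 4–3.
Copeland scores (wins − losses):
  T: 2 − 1 = 1
  Y: 3 − 0 = 3
  R: 0 − 3 = -3
  Z: 1 − 2 = -1
Y has the best Copeland score.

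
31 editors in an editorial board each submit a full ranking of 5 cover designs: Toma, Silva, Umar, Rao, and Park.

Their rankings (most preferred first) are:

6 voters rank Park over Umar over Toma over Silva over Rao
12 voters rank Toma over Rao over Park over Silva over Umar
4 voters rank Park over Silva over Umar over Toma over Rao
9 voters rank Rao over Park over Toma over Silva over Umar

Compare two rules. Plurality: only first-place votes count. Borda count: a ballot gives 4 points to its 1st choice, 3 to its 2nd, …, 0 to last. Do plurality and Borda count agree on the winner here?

No

Plurality first-place counts: Toma 12, Silva 0, Umar 0, Rao 9, Park 10 → Toma.
Borda totals: Toma 82, Silva 39, Umar 26, Rao 72, Park 91 → Park.
The two rules disagree: plurality picks Toma, Borda picks Park.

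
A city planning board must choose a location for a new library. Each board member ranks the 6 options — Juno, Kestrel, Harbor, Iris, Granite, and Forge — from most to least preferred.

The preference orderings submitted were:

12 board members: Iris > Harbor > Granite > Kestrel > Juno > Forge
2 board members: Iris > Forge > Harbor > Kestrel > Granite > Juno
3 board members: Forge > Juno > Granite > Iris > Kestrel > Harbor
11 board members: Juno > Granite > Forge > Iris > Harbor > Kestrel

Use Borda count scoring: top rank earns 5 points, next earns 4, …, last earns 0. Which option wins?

Borda scores:
  Juno: 12·1 + 2·0 + 3·4 + 11·5 = 79
  Kestrel: 12·2 + 2·2 + 3·1 + 11·0 = 31
  Harbor: 12·4 + 2·3 + 3·0 + 11·1 = 65
  Iris: 12·5 + 2·5 + 3·2 + 11·2 = 98
  Granite: 12·3 + 2·1 + 3·3 + 11·4 = 91
  Forge: 12·0 + 2·4 + 3·5 + 11·3 = 56
Iris has the highest total.

Iris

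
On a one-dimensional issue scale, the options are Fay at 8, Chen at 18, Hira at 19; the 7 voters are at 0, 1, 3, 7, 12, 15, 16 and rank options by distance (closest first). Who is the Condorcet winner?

With single-peaked preferences on a line, the Condorcet winner is the candidate closest to the median voter.
The median voter (position 7) is closest to Fay at 8.
Check: Fay vs Hira — voters closer to Fay: 5 of 7.

Fay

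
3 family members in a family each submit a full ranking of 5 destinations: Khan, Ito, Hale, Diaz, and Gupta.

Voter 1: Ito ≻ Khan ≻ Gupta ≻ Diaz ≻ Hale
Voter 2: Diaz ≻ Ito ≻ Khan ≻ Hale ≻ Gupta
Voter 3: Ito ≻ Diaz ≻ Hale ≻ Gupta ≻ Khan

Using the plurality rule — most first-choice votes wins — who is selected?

Ito

First-place vote totals:
  Khan: 0
  Ito: 2
  Hale: 0
  Diaz: 1
  Gupta: 0
Ito has the most first-place votes.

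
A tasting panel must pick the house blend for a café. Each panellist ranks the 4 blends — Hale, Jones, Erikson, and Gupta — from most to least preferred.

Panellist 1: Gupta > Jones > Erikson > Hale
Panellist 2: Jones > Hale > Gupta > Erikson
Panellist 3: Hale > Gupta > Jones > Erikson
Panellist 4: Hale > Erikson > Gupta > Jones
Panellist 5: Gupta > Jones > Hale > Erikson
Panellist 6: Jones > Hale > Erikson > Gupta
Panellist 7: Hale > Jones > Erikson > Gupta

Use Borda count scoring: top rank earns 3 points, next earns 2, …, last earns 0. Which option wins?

Hale

Borda scores:
  Hale: 0 + 2 + 3 + 3 + 1 + 2 + 3 = 14
  Jones: 2 + 3 + 1 + 0 + 2 + 3 + 2 = 13
  Erikson: 1 + 0 + 0 + 2 + 0 + 1 + 1 = 5
  Gupta: 3 + 1 + 2 + 1 + 3 + 0 + 0 = 10
Hale has the highest total.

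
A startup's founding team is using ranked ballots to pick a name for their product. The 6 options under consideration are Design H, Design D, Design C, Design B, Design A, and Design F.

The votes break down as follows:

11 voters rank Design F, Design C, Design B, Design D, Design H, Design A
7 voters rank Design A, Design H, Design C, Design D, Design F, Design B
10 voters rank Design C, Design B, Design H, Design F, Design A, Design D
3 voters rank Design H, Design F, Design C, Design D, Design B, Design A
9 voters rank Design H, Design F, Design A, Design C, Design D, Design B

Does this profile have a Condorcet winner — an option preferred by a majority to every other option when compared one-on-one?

Head-to-head results (40 voters total):
Design H vs Design D: Design H wins 29–11.
Design H vs Design C: Design C wins 21–19.
Design H vs Design B: Design B wins 21–19.
Design H vs Design A: Design H wins 33–7.
Design H vs Design F: Design H wins 29–11.
Design D vs Design C: Design C wins 40–0.
Design D vs Design B: Design B wins 21–19.
Design D vs Design A: Design A wins 26–14.
Design D vs Design F: Design F wins 33–7.
Design C vs Design B: Design C wins 40–0.
Design C vs Design A: Design C wins 24–16.
Design C vs Design F: Design F wins 23–17.
Design B vs Design A: Design B wins 24–16.
Design B vs Design F: Design F wins 30–10.
Design A vs Design F: Design F wins 33–7.
No candidate beats all others: Design H beats Design F beats Design C beats Design H, a majority cycle.

No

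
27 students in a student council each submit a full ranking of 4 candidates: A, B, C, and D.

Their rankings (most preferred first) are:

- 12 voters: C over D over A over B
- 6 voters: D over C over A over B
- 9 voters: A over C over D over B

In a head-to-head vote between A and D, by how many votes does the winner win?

Ballots ranking A above D: 9.
Ballots ranking D above A: 12+6 = 18.
D wins 18–9, a margin of 9.

9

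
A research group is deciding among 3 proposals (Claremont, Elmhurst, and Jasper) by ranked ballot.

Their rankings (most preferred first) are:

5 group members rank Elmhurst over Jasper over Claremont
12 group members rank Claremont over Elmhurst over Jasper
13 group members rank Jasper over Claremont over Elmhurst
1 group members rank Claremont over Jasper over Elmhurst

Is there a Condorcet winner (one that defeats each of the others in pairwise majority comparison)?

No

Head-to-head results (31 voters total):
Claremont vs Elmhurst: Claremont wins 26–5.
Claremont vs Jasper: Jasper wins 18–13.
Elmhurst vs Jasper: Elmhurst wins 17–14.
No candidate beats all others: Claremont beats Elmhurst beats Jasper beats Claremont, a majority cycle.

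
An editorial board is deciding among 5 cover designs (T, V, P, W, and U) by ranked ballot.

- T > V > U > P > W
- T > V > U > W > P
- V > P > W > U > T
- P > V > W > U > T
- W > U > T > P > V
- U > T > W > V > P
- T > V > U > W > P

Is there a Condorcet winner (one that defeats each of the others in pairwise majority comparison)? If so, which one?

There is no Condorcet winner

Head-to-head results (7 voters total):
T vs V: T wins 5–2.
T vs P: T wins 5–2.
T vs W: T wins 4–3.
T vs U: U wins 4–3.
V vs P: V wins 5–2.
V vs W: V wins 5–2.
V vs U: V wins 5–2.
P vs W: W wins 4–3.
P vs U: U wins 5–2.
W vs U: U wins 4–3.
No candidate beats all others: T beats V beats U beats T, a majority cycle.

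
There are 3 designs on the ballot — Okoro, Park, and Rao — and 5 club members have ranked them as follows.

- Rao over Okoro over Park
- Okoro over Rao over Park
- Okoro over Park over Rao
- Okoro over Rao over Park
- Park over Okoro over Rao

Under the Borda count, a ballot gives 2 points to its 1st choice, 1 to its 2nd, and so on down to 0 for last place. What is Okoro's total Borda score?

8

Borda scores:
  Okoro: 1 + 2 + 2 + 2 + 1 = 8
  Park: 0 + 0 + 1 + 0 + 2 = 3
  Rao: 2 + 1 + 0 + 1 + 0 = 4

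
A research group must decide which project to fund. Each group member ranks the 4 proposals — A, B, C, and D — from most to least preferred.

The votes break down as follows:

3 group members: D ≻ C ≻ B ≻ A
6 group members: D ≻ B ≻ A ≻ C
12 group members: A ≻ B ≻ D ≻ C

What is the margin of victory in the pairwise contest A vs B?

3

Ballots ranking A above B: 12.
Ballots ranking B above A: 3+6 = 9.
A wins 12–9, a margin of 3.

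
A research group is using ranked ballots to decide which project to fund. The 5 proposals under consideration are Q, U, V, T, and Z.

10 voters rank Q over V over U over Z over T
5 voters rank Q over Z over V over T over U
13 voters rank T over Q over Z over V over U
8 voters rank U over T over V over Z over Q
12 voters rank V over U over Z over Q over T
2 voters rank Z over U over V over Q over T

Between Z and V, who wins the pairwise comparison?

Ballots ranking Z above V: 5+13+2 = 20.
Ballots ranking V above Z: 10+8+12 = 30.
V wins the head-to-head, 30–20.

V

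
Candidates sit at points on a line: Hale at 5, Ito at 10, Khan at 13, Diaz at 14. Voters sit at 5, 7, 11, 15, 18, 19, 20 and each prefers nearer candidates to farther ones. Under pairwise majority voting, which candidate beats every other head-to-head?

With single-peaked preferences on a line, the Condorcet winner is the candidate closest to the median voter.
The median voter (position 15) is closest to Diaz at 14.
Check: Diaz vs Ito — voters closer to Diaz: 4 of 7.

Diaz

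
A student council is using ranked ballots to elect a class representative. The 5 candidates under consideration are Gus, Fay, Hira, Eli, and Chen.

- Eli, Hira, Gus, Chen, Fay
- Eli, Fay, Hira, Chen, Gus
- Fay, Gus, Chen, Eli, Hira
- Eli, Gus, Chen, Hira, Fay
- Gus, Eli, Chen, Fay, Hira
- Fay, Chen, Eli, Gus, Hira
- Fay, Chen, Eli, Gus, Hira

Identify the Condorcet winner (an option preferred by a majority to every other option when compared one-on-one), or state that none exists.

Head-to-head results (7 voters total):
Gus vs Fay: Fay wins 4–3.
Gus vs Hira: Gus wins 5–2.
Gus vs Eli: Eli wins 5–2.
Gus vs Chen: Gus wins 4–3.
Fay vs Hira: Fay wins 5–2.
Fay vs Eli: Eli wins 4–3.
Fay vs Chen: Fay wins 4–3.
Hira vs Eli: Eli wins 7–0.
Hira vs Chen: Chen wins 5–2.
Eli vs Chen: Eli wins 4–3.
Eli beats each rival — Gus (5–2), Fay (4–3), Hira (7–0), Chen (4–3) — so Eli is the Condorcet winner.

Eli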